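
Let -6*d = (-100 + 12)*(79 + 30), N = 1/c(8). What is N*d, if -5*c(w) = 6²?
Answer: -5995/27 ≈ -222.04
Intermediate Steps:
c(w) = -36/5 (c(w) = -⅕*6² = -⅕*36 = -36/5)
N = -5/36 (N = 1/(-36/5) = -5/36 ≈ -0.13889)
d = 4796/3 (d = -(-100 + 12)*(79 + 30)/6 = -(-44)*109/3 = -⅙*(-9592) = 4796/3 ≈ 1598.7)
N*d = -5/36*4796/3 = -5995/27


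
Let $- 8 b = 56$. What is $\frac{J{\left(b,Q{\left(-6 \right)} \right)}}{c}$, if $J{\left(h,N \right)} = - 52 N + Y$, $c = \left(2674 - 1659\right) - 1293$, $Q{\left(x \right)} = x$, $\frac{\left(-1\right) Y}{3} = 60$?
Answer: $- \frac{66}{139} \approx -0.47482$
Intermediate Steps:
$Y = -180$ ($Y = \left(-3\right) 60 = -180$)
$c = -278$ ($c = 1015 - 1293 = -278$)
$b = -7$ ($b = \left(- \frac{1}{8}\right) 56 = -7$)
$J{\left(h,N \right)} = -180 - 52 N$ ($J{\left(h,N \right)} = - 52 N - 180 = -180 - 52 N$)
$\frac{J{\left(b,Q{\left(-6 \right)} \right)}}{c} = \frac{-180 - -312}{-278} = \left(-180 + 312\right) \left(- \frac{1}{278}\right) = 132 \left(- \frac{1}{278}\right) = - \frac{66}{139}$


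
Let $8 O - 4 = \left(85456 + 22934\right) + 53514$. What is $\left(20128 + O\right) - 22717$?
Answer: $\frac{35299}{2} \approx 17650.0$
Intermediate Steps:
$O = \frac{40477}{2}$ ($O = \frac{1}{2} + \frac{\left(85456 + 22934\right) + 53514}{8} = \frac{1}{2} + \frac{108390 + 53514}{8} = \frac{1}{2} + \frac{1}{8} \cdot 161904 = \frac{1}{2} + 20238 = \frac{40477}{2} \approx 20239.0$)
$\left(20128 + O\right) - 22717 = \left(20128 + \frac{40477}{2}\right) - 22717 = \frac{80733}{2} - 22717 = \frac{35299}{2}$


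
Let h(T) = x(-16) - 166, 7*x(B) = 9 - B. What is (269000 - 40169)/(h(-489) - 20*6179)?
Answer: -1601817/866197 ≈ -1.8493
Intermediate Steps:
x(B) = 9/7 - B/7 (x(B) = (9 - B)/7 = 9/7 - B/7)
h(T) = -1137/7 (h(T) = (9/7 - ⅐*(-16)) - 166 = (9/7 + 16/7) - 166 = 25/7 - 166 = -1137/7)
(269000 - 40169)/(h(-489) - 20*6179) = (269000 - 40169)/(-1137/7 - 20*6179) = 228831/(-1137/7 - 123580) = 228831/(-866197/7) = 228831*(-7/866197) = -1601817/866197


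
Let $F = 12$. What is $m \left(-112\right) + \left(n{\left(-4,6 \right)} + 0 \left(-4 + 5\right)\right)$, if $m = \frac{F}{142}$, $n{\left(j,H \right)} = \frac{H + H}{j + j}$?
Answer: $- \frac{1557}{142} \approx -10.965$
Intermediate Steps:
$n{\left(j,H \right)} = \frac{H}{j}$ ($n{\left(j,H \right)} = \frac{2 H}{2 j} = 2 H \frac{1}{2 j} = \frac{H}{j}$)
$m = \frac{6}{71}$ ($m = \frac{12}{142} = 12 \cdot \frac{1}{142} = \frac{6}{71} \approx 0.084507$)
$m \left(-112\right) + \left(n{\left(-4,6 \right)} + 0 \left(-4 + 5\right)\right) = \frac{6}{71} \left(-112\right) + \left(\frac{6}{-4} + 0 \left(-4 + 5\right)\right) = - \frac{672}{71} + \left(6 \left(- \frac{1}{4}\right) + 0 \cdot 1\right) = - \frac{672}{71} + \left(- \frac{3}{2} + 0\right) = - \frac{672}{71} - \frac{3}{2} = - \frac{1557}{142}$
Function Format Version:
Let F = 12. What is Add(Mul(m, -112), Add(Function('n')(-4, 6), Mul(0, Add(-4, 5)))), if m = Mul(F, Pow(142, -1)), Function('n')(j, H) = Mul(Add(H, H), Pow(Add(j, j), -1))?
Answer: Rational(-1557, 142) ≈ -10.965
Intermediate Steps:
Function('n')(j, H) = Mul(H, Pow(j, -1)) (Function('n')(j, H) = Mul(Mul(2, H), Pow(Mul(2, j), -1)) = Mul(Mul(2, H), Mul(Rational(1, 2), Pow(j, -1))) = Mul(H, Pow(j, -1)))
m = Rational(6, 71) (m = Mul(12, Pow(142, -1)) = Mul(12, Rational(1, 142)) = Rational(6, 71) ≈ 0.084507)
Add(Mul(m, -112), Add(Function('n')(-4, 6), Mul(0, Add(-4, 5)))) = Add(Mul(Rational(6, 71), -112), Add(Mul(6, Pow(-4, -1)), Mul(0, Add(-4, 5)))) = Add(Rational(-672, 71), Add(Mul(6, Rational(-1, 4)), Mul(0, 1))) = Add(Rational(-672, 71), Add(Rational(-3, 2), 0)) = Add(Rational(-672, 71), Rational(-3, 2)) = Rational(-1557, 142)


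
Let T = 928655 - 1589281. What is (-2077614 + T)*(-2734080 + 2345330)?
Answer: 1064490800000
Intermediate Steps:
T = -660626
(-2077614 + T)*(-2734080 + 2345330) = (-2077614 - 660626)*(-2734080 + 2345330) = -2738240*(-388750) = 1064490800000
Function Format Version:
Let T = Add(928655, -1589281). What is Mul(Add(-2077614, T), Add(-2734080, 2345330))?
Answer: 1064490800000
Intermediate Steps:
T = -660626
Mul(Add(-2077614, T), Add(-2734080, 2345330)) = Mul(Add(-2077614, -660626), Add(-2734080, 2345330)) = Mul(-2738240, -388750) = 1064490800000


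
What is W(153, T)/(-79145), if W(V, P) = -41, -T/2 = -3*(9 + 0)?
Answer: 41/79145 ≈ 0.00051804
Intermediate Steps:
T = 54 (T = -(-6)*(9 + 0) = -(-6)*9 = -2*(-27) = 54)
W(153, T)/(-79145) = -41/(-79145) = -41*(-1/79145) = 41/79145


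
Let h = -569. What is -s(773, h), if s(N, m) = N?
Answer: -773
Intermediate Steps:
-s(773, h) = -1*773 = -773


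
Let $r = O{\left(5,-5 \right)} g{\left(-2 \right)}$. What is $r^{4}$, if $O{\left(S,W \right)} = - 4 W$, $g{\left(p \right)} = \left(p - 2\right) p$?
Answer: $655360000$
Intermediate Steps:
$g{\left(p \right)} = p \left(-2 + p\right)$ ($g{\left(p \right)} = \left(-2 + p\right) p = p \left(-2 + p\right)$)
$r = 160$ ($r = \left(-4\right) \left(-5\right) \left(- 2 \left(-2 - 2\right)\right) = 20 \left(\left(-2\right) \left(-4\right)\right) = 20 \cdot 8 = 160$)
$r^{4} = 160^{4} = 655360000$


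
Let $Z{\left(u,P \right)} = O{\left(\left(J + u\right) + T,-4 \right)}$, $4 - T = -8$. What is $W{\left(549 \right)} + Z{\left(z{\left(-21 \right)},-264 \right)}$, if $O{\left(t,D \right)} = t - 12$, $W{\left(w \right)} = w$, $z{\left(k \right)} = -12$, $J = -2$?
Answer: $535$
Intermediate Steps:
$T = 12$ ($T = 4 - -8 = 4 + 8 = 12$)
$O{\left(t,D \right)} = -12 + t$
$Z{\left(u,P \right)} = -2 + u$ ($Z{\left(u,P \right)} = -12 + \left(\left(-2 + u\right) + 12\right) = -12 + \left(10 + u\right) = -2 + u$)
$W{\left(549 \right)} + Z{\left(z{\left(-21 \right)},-264 \right)} = 549 - 14 = 535$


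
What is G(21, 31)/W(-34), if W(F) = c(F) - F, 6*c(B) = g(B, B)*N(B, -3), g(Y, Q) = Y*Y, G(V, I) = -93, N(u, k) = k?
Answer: 93/544 ≈ 0.17096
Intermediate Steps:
g(Y, Q) = Y**2
c(B) = -B**2/2 (c(B) = (B**2*(-3))/6 = (-3*B**2)/6 = -B**2/2)
W(F) = -F - F**2/2 (W(F) = -F**2/2 - F = -F - F**2/2)
G(21, 31)/W(-34) = -93*(-1/(17*(-2 - 1*(-34)))) = -93*(-1/(17*(-2 + 34))) = -93/((1/2)*(-34)*32) = -93/(-544) = -93*(-1/544) = 93/544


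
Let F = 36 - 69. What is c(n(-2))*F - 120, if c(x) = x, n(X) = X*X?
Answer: -252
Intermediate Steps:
n(X) = X²
F = -33
c(n(-2))*F - 120 = (-2)²*(-33) - 120 = 4*(-33) - 120 = -132 - 120 = -252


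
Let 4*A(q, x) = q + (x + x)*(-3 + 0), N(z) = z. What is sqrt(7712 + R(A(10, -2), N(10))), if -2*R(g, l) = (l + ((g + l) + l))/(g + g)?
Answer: sqrt(3731827)/22 ≈ 87.809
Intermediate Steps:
A(q, x) = -3*x/2 + q/4 (A(q, x) = (q + (x + x)*(-3 + 0))/4 = (q + (2*x)*(-3))/4 = (q - 6*x)/4 = -3*x/2 + q/4)
R(g, l) = -(g + 3*l)/(4*g) (R(g, l) = -(l + ((g + l) + l))/(2*(g + g)) = -(l + (g + 2*l))/(2*(2*g)) = -(g + 3*l)*1/(2*g)/2 = -(g + 3*l)/(4*g))
sqrt(7712 + R(A(10, -2), N(10))) = sqrt(7712 + (-(-3/2*(-2) + (1/4)*10) - 3*10)/(4*(-3/2*(-2) + (1/4)*10))) = sqrt(7712 + (-(3 + 5/2) - 30)/(4*(3 + 5/2))) = sqrt(7712 + (-1*11/2 - 30)/(4*(11/2))) = sqrt(7712 + (1/4)*(2/11)*(-11/2 - 30)) = sqrt(7712 + (1/4)*(2/11)*(-71/2)) = sqrt(7712 - 71/44) = sqrt(339257/44) = sqrt(3731827)/22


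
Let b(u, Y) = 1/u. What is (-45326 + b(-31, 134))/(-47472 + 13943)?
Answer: 1405107/1039399 ≈ 1.3518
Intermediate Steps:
(-45326 + b(-31, 134))/(-47472 + 13943) = (-45326 + 1/(-31))/(-47472 + 13943) = (-45326 - 1/31)/(-33529) = -1405107/31*(-1/33529) = 1405107/1039399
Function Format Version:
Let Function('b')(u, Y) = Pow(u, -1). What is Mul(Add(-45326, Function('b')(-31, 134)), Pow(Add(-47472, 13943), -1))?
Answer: Rational(1405107, 1039399) ≈ 1.3518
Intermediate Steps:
Mul(Add(-45326, Function('b')(-31, 134)), Pow(Add(-47472, 13943), -1)) = Mul(Add(-45326, Pow(-31, -1)), Pow(Add(-47472, 13943), -1)) = Mul(Add(-45326, Rational(-1, 31)), Pow(-33529, -1)) = Mul(Rational(-1405107, 31), Rational(-1, 33529)) = Rational(1405107, 1039399)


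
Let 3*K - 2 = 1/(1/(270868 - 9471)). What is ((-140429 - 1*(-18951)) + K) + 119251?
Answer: 84906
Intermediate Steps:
K = 87133 (K = ⅔ + 1/(3*(1/(270868 - 9471))) = ⅔ + 1/(3*(1/261397)) = ⅔ + (⅓)*261397 = ⅔ + 261397/3 = 87133)
((-140429 - 1*(-18951)) + K) + 119251 = ((-140429 - 1*(-18951)) + 87133) + 119251 = ((-140429 + 18951) + 87133) + 119251 = (-121478 + 87133) + 119251 = -34345 + 119251 = 84906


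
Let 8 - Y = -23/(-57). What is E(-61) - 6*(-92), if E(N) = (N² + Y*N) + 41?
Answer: 219485/57 ≈ 3850.6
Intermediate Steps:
Y = 433/57 (Y = 8 - (-23)/(-57) = 8 - (-23)*(-1)/57 = 8 - 1*23/57 = 8 - 23/57 = 433/57 ≈ 7.5965)
E(N) = 41 + N² + 433*N/57 (E(N) = (N² + 433*N/57) + 41 = 41 + N² + 433*N/57)
E(-61) - 6*(-92) = (41 + (-61)² + (433/57)*(-61)) - 6*(-92) = (41 + 3721 - 26413/57) + 552 = 188021/57 + 552 = 219485/57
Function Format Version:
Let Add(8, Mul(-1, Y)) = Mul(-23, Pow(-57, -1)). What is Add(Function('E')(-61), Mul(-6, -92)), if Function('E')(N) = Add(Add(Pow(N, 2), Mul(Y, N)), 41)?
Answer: Rational(219485, 57) ≈ 3850.6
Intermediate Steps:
Y = Rational(433, 57) (Y = Add(8, Mul(-1, Mul(-23, Pow(-57, -1)))) = Add(8, Mul(-1, Mul(-23, Rational(-1, 57)))) = Add(8, Mul(-1, Rational(23, 57))) = Add(8, Rational(-23, 57)) = Rational(433, 57) ≈ 7.5965)
Function('E')(N) = Add(41, Pow(N, 2), Mul(Rational(433, 57), N)) (Function('E')(N) = Add(Add(Pow(N, 2), Mul(Rational(433, 57), N)), 41) = Add(41, Pow(N, 2), Mul(Rational(433, 57), N)))
Add(Function('E')(-61), Mul(-6, -92)) = Add(Add(41, Pow(-61, 2), Mul(Rational(433, 57), -61)), Mul(-6, -92)) = Add(Add(41, 3721, Rational(-26413, 57)), 552) = Add(Rational(188021, 57), 552) = Rational(219485, 57)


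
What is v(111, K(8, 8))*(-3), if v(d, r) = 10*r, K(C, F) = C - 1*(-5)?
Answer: -390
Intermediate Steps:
K(C, F) = 5 + C (K(C, F) = C + 5 = 5 + C)
v(111, K(8, 8))*(-3) = (10*(5 + 8))*(-3) = (10*13)*(-3) = 130*(-3) = -390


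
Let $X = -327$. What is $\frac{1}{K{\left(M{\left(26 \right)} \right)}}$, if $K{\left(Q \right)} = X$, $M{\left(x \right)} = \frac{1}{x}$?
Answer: $- \frac{1}{327} \approx -0.0030581$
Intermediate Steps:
$K{\left(Q \right)} = -327$
$\frac{1}{K{\left(M{\left(26 \right)} \right)}} = \frac{1}{-327} = - \frac{1}{327}$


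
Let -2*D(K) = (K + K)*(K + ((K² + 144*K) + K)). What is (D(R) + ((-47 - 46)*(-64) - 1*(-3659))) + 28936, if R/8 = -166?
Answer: 2084594835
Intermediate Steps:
R = -1328 (R = 8*(-166) = -1328)
D(K) = -K*(K² + 146*K) (D(K) = -(K + K)*(K + ((K² + 144*K) + K))/2 = -2*K*(K + (K² + 145*K))/2 = -2*K*(K² + 146*K)/2 = -K*(K² + 146*K))
(D(R) + ((-47 - 46)*(-64) - 1*(-3659))) + 28936 = ((-1328)²*(-146 - 1*(-1328)) + ((-47 - 46)*(-64) - 1*(-3659))) + 28936 = (1763584*(-146 + 1328) + (-93*(-64) + 3659)) + 28936 = (1763584*1182 + (5952 + 3659)) + 28936 = (2084556288 + 9611) + 28936 = 2084565899 + 28936 = 2084594835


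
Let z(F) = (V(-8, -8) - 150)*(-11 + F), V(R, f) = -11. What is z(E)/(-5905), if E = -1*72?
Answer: -13363/5905 ≈ -2.2630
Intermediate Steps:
E = -72
z(F) = 1771 - 161*F (z(F) = (-11 - 150)*(-11 + F) = -161*(-11 + F) = 1771 - 161*F)
z(E)/(-5905) = (1771 - 161*(-72))/(-5905) = (1771 + 11592)*(-1/5905) = 13363*(-1/5905) = -13363/5905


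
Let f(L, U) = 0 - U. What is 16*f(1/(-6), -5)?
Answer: 80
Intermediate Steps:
f(L, U) = -U
16*f(1/(-6), -5) = 16*(-1*(-5)) = 16*5 = 80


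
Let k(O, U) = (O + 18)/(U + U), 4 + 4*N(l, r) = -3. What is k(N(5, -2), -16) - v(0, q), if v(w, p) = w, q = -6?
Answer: -65/128 ≈ -0.50781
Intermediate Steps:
N(l, r) = -7/4 (N(l, r) = -1 + (1/4)*(-3) = -1 - 3/4 = -7/4)
k(O, U) = (18 + O)/(2*U) (k(O, U) = (18 + O)/((2*U)) = (18 + O)*(1/(2*U)) = (18 + O)/(2*U))
k(N(5, -2), -16) - v(0, q) = (1/2)*(18 - 7/4)/(-16) - 1*0 = (1/2)*(-1/16)*(65/4) + 0 = -65/128 + 0 = -65/128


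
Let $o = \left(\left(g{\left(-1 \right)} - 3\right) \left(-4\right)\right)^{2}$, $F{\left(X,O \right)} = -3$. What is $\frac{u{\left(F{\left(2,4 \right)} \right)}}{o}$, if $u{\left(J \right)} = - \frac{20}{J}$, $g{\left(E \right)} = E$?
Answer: $\frac{5}{192} \approx 0.026042$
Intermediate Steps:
$o = 256$ ($o = \left(\left(-1 - 3\right) \left(-4\right)\right)^{2} = \left(\left(-4\right) \left(-4\right)\right)^{2} = 16^{2} = 256$)
$\frac{u{\left(F{\left(2,4 \right)} \right)}}{o} = \frac{\left(-20\right) \frac{1}{-3}}{256} = \left(-20\right) \left(- \frac{1}{3}\right) \frac{1}{256} = \frac{20}{3} \cdot \frac{1}{256} = \frac{5}{192}$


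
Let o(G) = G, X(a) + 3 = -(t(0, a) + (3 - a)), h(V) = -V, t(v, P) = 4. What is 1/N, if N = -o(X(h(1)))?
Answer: 1/11 ≈ 0.090909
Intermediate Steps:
X(a) = -10 + a (X(a) = -3 - (4 + (3 - a)) = -3 - (7 - a) = -3 + (-7 + a) = -10 + a)
N = 11 (N = -(-10 - 1*1) = -(-10 - 1) = -1*(-11) = 11)
1/N = 1/11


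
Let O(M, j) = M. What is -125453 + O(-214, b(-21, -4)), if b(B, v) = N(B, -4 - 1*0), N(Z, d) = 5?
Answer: -125667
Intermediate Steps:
b(B, v) = 5
-125453 + O(-214, b(-21, -4)) = -125453 - 214 = -125667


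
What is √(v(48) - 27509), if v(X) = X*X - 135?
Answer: 2*I*√6335 ≈ 159.19*I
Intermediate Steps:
v(X) = -135 + X² (v(X) = X² - 135 = -135 + X²)
√(v(48) - 27509) = √((-135 + 48²) - 27509) = √((-135 + 2304) - 27509) = √(2169 - 27509) = √(-25340) = 2*I*√6335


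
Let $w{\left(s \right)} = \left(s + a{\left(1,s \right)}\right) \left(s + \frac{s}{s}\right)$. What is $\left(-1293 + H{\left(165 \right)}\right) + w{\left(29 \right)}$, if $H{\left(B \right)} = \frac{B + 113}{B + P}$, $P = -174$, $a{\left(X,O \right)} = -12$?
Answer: $- \frac{7325}{9} \approx -813.89$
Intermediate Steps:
$w{\left(s \right)} = \left(1 + s\right) \left(-12 + s\right)$ ($w{\left(s \right)} = \left(s - 12\right) \left(s + \frac{s}{s}\right) = \left(-12 + s\right) \left(s + 1\right) = \left(-12 + s\right) \left(1 + s\right) = \left(1 + s\right) \left(-12 + s\right)$)
$H{\left(B \right)} = \frac{113 + B}{-174 + B}$ ($H{\left(B \right)} = \frac{B + 113}{B - 174} = \frac{113 + B}{-174 + B}$)
$\left(-1293 + H{\left(165 \right)}\right) + w{\left(29 \right)} = \left(-1293 + \frac{113 + 165}{-174 + 165}\right) - \left(331 - 841\right) = \left(-1293 + \frac{1}{-9} \cdot 278\right) - -510 = \left(-1293 - \frac{278}{9}\right) + 510 = - \frac{11915}{9} + 510 = - \frac{7325}{9}$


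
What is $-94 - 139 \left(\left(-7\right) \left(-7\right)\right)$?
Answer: $-6905$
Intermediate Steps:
$-94 - 139 \left(\left(-7\right) \left(-7\right)\right) = -94 - 6811 = -6905$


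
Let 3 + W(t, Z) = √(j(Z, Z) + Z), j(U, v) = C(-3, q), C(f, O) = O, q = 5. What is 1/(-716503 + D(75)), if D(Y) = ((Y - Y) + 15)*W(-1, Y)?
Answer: -179137/128360254576 - 15*√5/128360254576 ≈ -1.3958e-6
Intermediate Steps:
j(U, v) = 5
W(t, Z) = -3 + √(5 + Z)
D(Y) = -45 + 15*√(5 + Y) (D(Y) = ((Y - Y) + 15)*(-3 + √(5 + Y)) = (0 + 15)*(-3 + √(5 + Y)) = 15*(-3 + √(5 + Y)) = -45 + 15*√(5 + Y))
1/(-716503 + D(75)) = 1/(-716503 + (-45 + 15*√(5 + 75))) = 1/(-716503 + (-45 + 15*√80)) = 1/(-716503 + (-45 + 15*(4*√5))) = 1/(-716503 + (-45 + 60*√5)) = 1/(-716548 + 60*√5)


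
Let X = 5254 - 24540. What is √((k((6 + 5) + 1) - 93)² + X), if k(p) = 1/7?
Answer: I*√522514/7 ≈ 103.26*I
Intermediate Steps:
k(p) = ⅐
X = -19286
√((k((6 + 5) + 1) - 93)² + X) = √((⅐ - 93)² - 19286) = √((-650/7)² - 19286) = √(422500/49 - 19286) = √(-522514/49) = I*√522514/7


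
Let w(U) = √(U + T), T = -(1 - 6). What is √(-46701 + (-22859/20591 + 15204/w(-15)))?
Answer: √(-495029852541250 - 16115832570810*I*√10)/102955 ≈ 11.109 - 216.39*I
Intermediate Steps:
T = 5 (T = -1*(-5) = 5)
w(U) = √(5 + U) (w(U) = √(U + 5) = √(5 + U))
√(-46701 + (-22859/20591 + 15204/w(-15))) = √(-46701 + (-22859/20591 + 15204/(√(5 - 15)))) = √(-46701 + (-22859*1/20591 + 15204/(√(-10)))) = √(-46701 + (-22859/20591 + 15204/((I*√10)))) = √(-46701 + (-22859/20591 + 15204*(-I*√10/10))) = √(-46701 + (-22859/20591 - 7602*I*√10/5)) = √(-961643150/20591 - 7602*I*√10/5)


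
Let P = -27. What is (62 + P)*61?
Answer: 2135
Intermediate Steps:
(62 + P)*61 = (62 - 27)*61 = 35*61 = 2135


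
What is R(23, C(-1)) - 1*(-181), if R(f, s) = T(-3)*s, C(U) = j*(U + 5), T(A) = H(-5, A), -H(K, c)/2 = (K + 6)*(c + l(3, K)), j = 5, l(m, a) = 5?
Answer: 101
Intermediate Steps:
H(K, c) = -2*(5 + c)*(6 + K) (H(K, c) = -2*(K + 6)*(c + 5) = -2*(6 + K)*(5 + c) = -2*(5 + c)*(6 + K))
T(A) = -10 - 2*A (T(A) = -60 - 12*A - 10*(-5) - 2*(-5)*A = -60 - 12*A + 50 + 10*A = -10 - 2*A)
C(U) = 25 + 5*U (C(U) = 5*(U + 5) = 5*(5 + U) = 25 + 5*U)
R(f, s) = -4*s (R(f, s) = (-10 - 2*(-3))*s = (-10 + 6)*s = -4*s)
R(23, C(-1)) - 1*(-181) = -4*(25 + 5*(-1)) - 1*(-181) = -4*(25 - 5) + 181 = -4*20 + 181 = -80 + 181 = 101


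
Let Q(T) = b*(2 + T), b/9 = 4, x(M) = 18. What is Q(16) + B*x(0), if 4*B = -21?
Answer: 1107/2 ≈ 553.50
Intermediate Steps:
B = -21/4 (B = (¼)*(-21) = -21/4 ≈ -5.2500)
b = 36 (b = 9*4 = 36)
Q(T) = 72 + 36*T (Q(T) = 36*(2 + T) = 72 + 36*T)
Q(16) + B*x(0) = (72 + 36*16) - 21/4*18 = (72 + 576) - 189/2 = 648 - 189/2 = 1107/2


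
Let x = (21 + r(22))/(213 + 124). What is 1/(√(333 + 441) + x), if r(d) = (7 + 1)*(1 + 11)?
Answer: -4381/9765413 + 113569*√86/29296239 ≈ 0.035501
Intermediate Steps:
r(d) = 96 (r(d) = 8*12 = 96)
x = 117/337 (x = (21 + 96)/(213 + 124) = 117/337 ≈ 0.34718)
1/(√(333 + 441) + x) = 1/(√(333 + 441) + 117/337) = 1/(√774 + 117/337) = 1/(3*√86 + 117/337) = 1/(117/337 + 3*√86)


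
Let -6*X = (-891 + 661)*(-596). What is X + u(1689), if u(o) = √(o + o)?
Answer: -68540/3 + √3378 ≈ -22789.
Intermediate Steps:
u(o) = √2*√o (u(o) = √(2*o) = √2*√o)
X = -68540/3 (X = -(-891 + 661)*(-596)/6 = -(-115)*(-596)/3 = -⅙*137080 = -68540/3 ≈ -22847.)
X + u(1689) = -68540/3 + √2*√1689 = -68540/3 + √3378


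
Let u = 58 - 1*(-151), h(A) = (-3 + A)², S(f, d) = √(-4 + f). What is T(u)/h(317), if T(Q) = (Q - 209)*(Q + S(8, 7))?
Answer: 0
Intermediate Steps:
u = 209 (u = 58 + 151 = 209)
T(Q) = (-209 + Q)*(2 + Q) (T(Q) = (Q - 209)*(Q + √(-4 + 8)) = (-209 + Q)*(Q + √4) = (-209 + Q)*(Q + 2) = (-209 + Q)*(2 + Q))
T(u)/h(317) = (-418 + 209² - 207*209)/((-3 + 317)²) = (-418 + 43681 - 43263)/(314²) = 0/98596 = 0*(1/98596) = 0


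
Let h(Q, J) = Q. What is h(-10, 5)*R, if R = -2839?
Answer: 28390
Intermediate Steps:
h(-10, 5)*R = -10*(-2839) = 28390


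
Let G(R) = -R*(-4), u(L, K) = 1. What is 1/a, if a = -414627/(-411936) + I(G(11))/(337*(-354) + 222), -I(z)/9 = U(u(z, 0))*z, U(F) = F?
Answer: 1362546976/1375979203 ≈ 0.99024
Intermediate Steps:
G(R) = 4*R
I(z) = -9*z
a = 1375979203/1362546976 (a = -414627/(-411936) + (-36*11)/(337*(-354) + 222) = -414627*(-1/411936) + (-9*44)/(-119298 + 222) = 138209/137312 - 396/(-119076) = 138209/137312 - 396*(-1/119076) = 138209/137312 + 33/9923 = 1375979203/1362546976 ≈ 1.0099)
1/a = 1/(1375979203/1362546976) = 1362546976/1375979203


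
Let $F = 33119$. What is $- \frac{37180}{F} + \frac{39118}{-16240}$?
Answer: $- \frac{949676121}{268926280} \approx -3.5314$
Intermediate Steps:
$- \frac{37180}{F} + \frac{39118}{-16240} = - \frac{37180}{33119} + \frac{39118}{-16240} = \left(-37180\right) \frac{1}{33119} + 39118 \left(- \frac{1}{16240}\right) = - \frac{37180}{33119} - \frac{19559}{8120} = - \frac{949676121}{268926280}$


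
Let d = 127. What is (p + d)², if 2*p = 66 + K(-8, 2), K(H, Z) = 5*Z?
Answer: 27225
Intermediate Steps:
p = 38 (p = (66 + 5*2)/2 = (66 + 10)/2 = (½)*76 = 38)
(p + d)² = (38 + 127)² = 165² = 27225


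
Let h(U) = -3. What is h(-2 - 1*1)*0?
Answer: 0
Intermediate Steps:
h(-2 - 1*1)*0 = -3*0 = 0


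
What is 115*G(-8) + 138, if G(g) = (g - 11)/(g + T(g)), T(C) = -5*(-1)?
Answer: 2599/3 ≈ 866.33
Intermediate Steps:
T(C) = 5
G(g) = (-11 + g)/(5 + g) (G(g) = (g - 11)/(g + 5) = (-11 + g)/(5 + g))
115*G(-8) + 138 = 115*((-11 - 8)/(5 - 8)) + 138 = 115*(-19/(-3)) + 138 = 115*(-1/3*(-19)) + 138 = 115*(19/3) + 138 = 2185/3 + 138 = 2599/3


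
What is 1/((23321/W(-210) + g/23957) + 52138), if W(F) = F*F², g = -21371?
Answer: 221865777000/11567439405693803 ≈ 1.9180e-5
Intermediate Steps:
W(F) = F³
1/((23321/W(-210) + g/23957) + 52138) = 1/((23321/((-210)³) - 21371/23957) + 52138) = 1/((23321/(-9261000) - 21371*1/23957) + 52138) = 1/((23321*(-1/9261000) - 21371/23957) + 52138) = 1/((-23321/9261000 - 21371/23957) + 52138) = 1/(-198475532197/221865777000 + 52138) = 1/(11567439405693803/221865777000) = 221865777000/11567439405693803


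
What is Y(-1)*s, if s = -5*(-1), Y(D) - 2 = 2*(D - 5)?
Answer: -50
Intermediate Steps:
Y(D) = -8 + 2*D (Y(D) = 2 + 2*(D - 5) = 2 + 2*(-5 + D) = 2 + (-10 + 2*D) = -8 + 2*D)
s = 5
Y(-1)*s = (-8 + 2*(-1))*5 = (-8 - 2)*5 = -10*5 = -50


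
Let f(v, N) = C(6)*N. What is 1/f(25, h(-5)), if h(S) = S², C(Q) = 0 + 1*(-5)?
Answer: -1/125 ≈ -0.0080000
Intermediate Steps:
C(Q) = -5 (C(Q) = 0 - 5 = -5)
f(v, N) = -5*N
1/f(25, h(-5)) = 1/(-5*(-5)²) = 1/(-5*25) = 1/(-125) = -1/125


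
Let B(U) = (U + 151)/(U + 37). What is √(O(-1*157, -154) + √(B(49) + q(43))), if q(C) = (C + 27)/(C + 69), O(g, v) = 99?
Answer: √(732204 + 43*√87290)/86 ≈ 10.036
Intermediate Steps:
q(C) = (27 + C)/(69 + C)
B(U) = (151 + U)/(37 + U)
√(O(-1*157, -154) + √(B(49) + q(43))) = √(99 + √((151 + 49)/(37 + 49) + (27 + 43)/(69 + 43))) = √(99 + √(200/86 + 70/112)) = √(99 + √((1/86)*200 + (1/112)*70)) = √(99 + √(100/43 + 5/8)) = √(99 + √(1015/344)) = √(99 + √87290/172)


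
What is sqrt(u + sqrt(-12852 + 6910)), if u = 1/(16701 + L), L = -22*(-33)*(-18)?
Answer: sqrt(3633 + 13198689*I*sqrt(5942))/3633 ≈ 6.2082 + 6.2082*I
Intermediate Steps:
L = -13068 (L = 726*(-18) = -13068)
u = 1/3633 (u = 1/(16701 - 13068) = 1/3633 ≈ 0.00027525)
sqrt(u + sqrt(-12852 + 6910)) = sqrt(1/3633 + sqrt(-12852 + 6910)) = sqrt(1/3633 + sqrt(-5942)) = sqrt(1/3633 + I*sqrt(5942))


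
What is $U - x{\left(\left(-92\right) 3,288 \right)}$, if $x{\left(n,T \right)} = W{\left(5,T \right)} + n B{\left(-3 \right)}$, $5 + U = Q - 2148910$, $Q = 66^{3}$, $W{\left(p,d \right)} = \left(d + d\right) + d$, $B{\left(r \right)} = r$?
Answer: $-1863111$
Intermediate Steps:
$W{\left(p,d \right)} = 3 d$ ($W{\left(p,d \right)} = 2 d + d = 3 d$)
$Q = 287496$
$U = -1861419$ ($U = -5 + \left(287496 - 2148910\right) = -5 - 1861414 = -1861419$)
$x{\left(n,T \right)} = - 3 n + 3 T$ ($x{\left(n,T \right)} = 3 T + n \left(-3\right) = 3 T - 3 n = - 3 n + 3 T$)
$U - x{\left(\left(-92\right) 3,288 \right)} = -1861419 - \left(- 3 \left(\left(-92\right) 3\right) + 3 \cdot 288\right) = -1861419 - \left(\left(-3\right) \left(-276\right) + 864\right) = -1861419 - \left(828 + 864\right) = -1861419 - 1692 = -1863111$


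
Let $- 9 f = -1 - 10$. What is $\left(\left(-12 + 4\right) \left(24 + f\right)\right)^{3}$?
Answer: $- \frac{5988906496}{729} \approx -8.2152 \cdot 10^{6}$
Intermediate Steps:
$f = \frac{11}{9}$ ($f = - \frac{-1 - 10}{9} = \left(- \frac{1}{9}\right) \left(-11\right) = \frac{11}{9} \approx 1.2222$)
$\left(\left(-12 + 4\right) \left(24 + f\right)\right)^{3} = \left(\left(-12 + 4\right) \left(24 + \frac{11}{9}\right)\right)^{3} = \left(\left(-8\right) \frac{227}{9}\right)^{3} = \left(- \frac{1816}{9}\right)^{3} = - \frac{5988906496}{729}$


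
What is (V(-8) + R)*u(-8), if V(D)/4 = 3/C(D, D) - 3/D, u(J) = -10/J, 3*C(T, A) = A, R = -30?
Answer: -165/4 ≈ -41.250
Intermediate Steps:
C(T, A) = A/3
V(D) = 24/D (V(D) = 4*(3/((D/3)) - 3/D) = 4*(3*(3/D) - 3/D) = 4*(9/D - 3/D) = 4*(6/D) = 24/D)
(V(-8) + R)*u(-8) = (24/(-8) - 30)*(-10/(-8)) = (24*(-⅛) - 30)*(-10*(-⅛)) = (-3 - 30)*(5/4) = -33*5/4 = -165/4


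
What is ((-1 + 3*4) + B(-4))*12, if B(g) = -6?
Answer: 60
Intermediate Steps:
((-1 + 3*4) + B(-4))*12 = ((-1 + 3*4) - 6)*12 = ((-1 + 12) - 6)*12 = (11 - 6)*12 = 5*12 = 60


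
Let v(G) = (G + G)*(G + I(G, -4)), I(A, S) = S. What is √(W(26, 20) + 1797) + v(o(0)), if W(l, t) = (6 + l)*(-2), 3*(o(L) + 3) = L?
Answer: 42 + √1733 ≈ 83.629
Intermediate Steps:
o(L) = -3 + L/3
W(l, t) = -12 - 2*l
v(G) = 2*G*(-4 + G) (v(G) = (G + G)*(G - 4) = (2*G)*(-4 + G) = 2*G*(-4 + G))
√(W(26, 20) + 1797) + v(o(0)) = √((-12 - 2*26) + 1797) + 2*(-3 + (⅓)*0)*(-4 + (-3 + (⅓)*0)) = √((-12 - 52) + 1797) + 2*(-3 + 0)*(-4 + (-3 + 0)) = √(-64 + 1797) + 2*(-3)*(-4 - 3) = √1733 + 2*(-3)*(-7) = √1733 + 42 = 42 + √1733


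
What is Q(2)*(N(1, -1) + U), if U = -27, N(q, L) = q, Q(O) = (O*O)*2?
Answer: -208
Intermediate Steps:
Q(O) = 2*O² (Q(O) = O²*2 = 2*O²)
Q(2)*(N(1, -1) + U) = (2*2²)*(1 - 27) = (2*4)*(-26) = 8*(-26) = -208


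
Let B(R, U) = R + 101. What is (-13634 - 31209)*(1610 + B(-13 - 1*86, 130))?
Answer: -72286916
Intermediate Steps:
B(R, U) = 101 + R
(-13634 - 31209)*(1610 + B(-13 - 1*86, 130)) = (-13634 - 31209)*(1610 + (101 + (-13 - 1*86))) = -44843*(1610 + (101 + (-13 - 86))) = -44843*(1610 + (101 - 99)) = -44843*(1610 + 2) = -44843*1612 = -72286916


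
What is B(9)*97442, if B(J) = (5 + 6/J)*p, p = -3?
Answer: -1656514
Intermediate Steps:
B(J) = -15 - 18/J (B(J) = (5 + 6/J)*(-3) = -15 - 18/J)
B(9)*97442 = (-15 - 18/9)*97442 = (-15 - 18*⅑)*97442 = (-15 - 2)*97442 = -17*97442 = -1656514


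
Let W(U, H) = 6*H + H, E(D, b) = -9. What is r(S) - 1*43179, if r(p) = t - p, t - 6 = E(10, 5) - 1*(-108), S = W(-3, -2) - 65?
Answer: -42995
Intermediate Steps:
W(U, H) = 7*H
S = -79 (S = 7*(-2) - 65 = -14 - 65 = -79)
t = 105 (t = 6 + (-9 - 1*(-108)) = 6 + (-9 + 108) = 6 + 99 = 105)
r(p) = 105 - p
r(S) - 1*43179 = (105 - 1*(-79)) - 1*43179 = (105 + 79) - 43179 = 184 - 43179 = -42995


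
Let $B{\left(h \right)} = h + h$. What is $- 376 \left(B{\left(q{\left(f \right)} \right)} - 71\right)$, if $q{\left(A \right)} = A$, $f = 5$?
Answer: $22936$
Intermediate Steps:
$B{\left(h \right)} = 2 h$
$- 376 \left(B{\left(q{\left(f \right)} \right)} - 71\right) = - 376 \left(2 \cdot 5 - 71\right) = - 376 \left(10 - 71\right) = \left(-376\right) \left(-61\right) = 22936$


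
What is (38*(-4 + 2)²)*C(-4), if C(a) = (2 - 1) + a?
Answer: -456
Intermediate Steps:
C(a) = 1 + a
(38*(-4 + 2)²)*C(-4) = (38*(-4 + 2)²)*(1 - 4) = (38*(-2)²)*(-3) = (38*4)*(-3) = 152*(-3) = -456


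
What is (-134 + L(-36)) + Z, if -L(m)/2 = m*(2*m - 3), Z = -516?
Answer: -6050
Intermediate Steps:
L(m) = -2*m*(-3 + 2*m) (L(m) = -2*m*(2*m - 3) = -2*m*(-3 + 2*m))
(-134 + L(-36)) + Z = (-134 + 2*(-36)*(3 - 2*(-36))) - 516 = (-134 + 2*(-36)*(3 + 72)) - 516 = (-134 + 2*(-36)*75) - 516 = (-134 - 5400) - 516 = -5534 - 516 = -6050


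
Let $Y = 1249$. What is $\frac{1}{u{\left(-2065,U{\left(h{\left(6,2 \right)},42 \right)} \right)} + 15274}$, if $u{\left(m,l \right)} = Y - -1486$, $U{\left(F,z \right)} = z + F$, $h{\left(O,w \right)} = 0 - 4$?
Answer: $\frac{1}{18009} \approx 5.5528 \cdot 10^{-5}$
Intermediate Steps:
$h{\left(O,w \right)} = -4$ ($h{\left(O,w \right)} = 0 - 4 = -4$)
$U{\left(F,z \right)} = F + z$
$u{\left(m,l \right)} = 2735$ ($u{\left(m,l \right)} = 1249 - -1486 = 1249 + 1486 = 2735$)
$\frac{1}{u{\left(-2065,U{\left(h{\left(6,2 \right)},42 \right)} \right)} + 15274} = \frac{1}{2735 + 15274} = \frac{1}{18009}$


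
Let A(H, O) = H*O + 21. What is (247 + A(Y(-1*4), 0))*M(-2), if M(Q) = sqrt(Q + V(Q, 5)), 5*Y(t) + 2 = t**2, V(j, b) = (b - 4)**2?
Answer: 268*I ≈ 268.0*I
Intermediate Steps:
V(j, b) = (-4 + b)**2
Y(t) = -2/5 + t**2/5
M(Q) = sqrt(1 + Q) (M(Q) = sqrt(Q + (-4 + 5)**2) = sqrt(Q + 1**2) = sqrt(Q + 1) = sqrt(1 + Q))
A(H, O) = 21 + H*O
(247 + A(Y(-1*4), 0))*M(-2) = (247 + (21 + (-2/5 + (-1*4)**2/5)*0))*sqrt(1 - 2) = (247 + (21 + (-2/5 + (1/5)*(-4)**2)*0))*sqrt(-1) = (247 + (21 + (-2/5 + (1/5)*16)*0))*I = (247 + (21 + (-2/5 + 16/5)*0))*I = (247 + (21 + (14/5)*0))*I = (247 + (21 + 0))*I = (247 + 21)*I = 268*I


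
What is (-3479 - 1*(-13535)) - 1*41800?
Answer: -31744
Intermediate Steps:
(-3479 - 1*(-13535)) - 1*41800 = (-3479 + 13535) - 41800 = 10056 - 41800 = -31744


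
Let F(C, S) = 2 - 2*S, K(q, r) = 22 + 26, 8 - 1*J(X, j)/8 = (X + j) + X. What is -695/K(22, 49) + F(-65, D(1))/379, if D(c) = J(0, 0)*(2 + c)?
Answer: -281741/18192 ≈ -15.487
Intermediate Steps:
J(X, j) = 64 - 16*X - 8*j (J(X, j) = 64 - 8*((X + j) + X) = 64 - 8*(j + 2*X) = 64 + (-16*X - 8*j) = 64 - 16*X - 8*j)
K(q, r) = 48
D(c) = 128 + 64*c (D(c) = (64 - 16*0 - 8*0)*(2 + c) = (64 + 0 + 0)*(2 + c) = 64*(2 + c) = 128 + 64*c)
-695/K(22, 49) + F(-65, D(1))/379 = -695/48 + (2 - 2*(128 + 64*1))/379 = -695*1/48 + (2 - 2*(128 + 64))*(1/379) = -695/48 + (2 - 2*192)*(1/379) = -695/48 + (2 - 384)*(1/379) = -695/48 - 382*1/379 = -695/48 - 382/379 = -281741/18192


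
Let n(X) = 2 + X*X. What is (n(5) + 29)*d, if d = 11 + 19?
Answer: 1680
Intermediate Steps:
d = 30
n(X) = 2 + X**2
(n(5) + 29)*d = ((2 + 5**2) + 29)*30 = ((2 + 25) + 29)*30 = (27 + 29)*30 = 56*30 = 1680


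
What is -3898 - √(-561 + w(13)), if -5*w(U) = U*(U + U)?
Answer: -3898 - I*√15715/5 ≈ -3898.0 - 25.072*I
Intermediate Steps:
w(U) = -2*U²/5 (w(U) = -U*(U + U)/5 = -U*2*U/5 = -2*U²/5)
-3898 - √(-561 + w(13)) = -3898 - √(-561 - ⅖*13²) = -3898 - √(-561 - ⅖*169) = -3898 - √(-561 - 338/5) = -3898 - √(-3143/5) = -3898 - I*√15715/5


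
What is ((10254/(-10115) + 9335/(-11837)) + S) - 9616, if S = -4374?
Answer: -239322293939/17104465 ≈ -13992.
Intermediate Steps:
((10254/(-10115) + 9335/(-11837)) + S) - 9616 = ((10254/(-10115) + 9335/(-11837)) - 4374) - 9616 = ((10254*(-1/10115) + 9335*(-1/11837)) - 4374) - 9616 = ((-10254/10115 - 9335/11837) - 4374) - 9616 = (-30828589/17104465 - 4374) - 9616 = -74845758499/17104465 - 9616 = -239322293939/17104465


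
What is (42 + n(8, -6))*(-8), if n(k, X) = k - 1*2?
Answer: -384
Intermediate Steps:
n(k, X) = -2 + k (n(k, X) = k - 2 = -2 + k)
(42 + n(8, -6))*(-8) = (42 + (-2 + 8))*(-8) = (42 + 6)*(-8) = 48*(-8) = -384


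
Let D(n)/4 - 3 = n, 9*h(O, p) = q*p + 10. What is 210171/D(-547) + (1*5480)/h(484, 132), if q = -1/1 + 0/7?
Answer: -3910623/7808 ≈ -500.85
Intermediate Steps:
q = -1 (q = -1*1 + 0*(1/7) = -1 + 0 = -1)
h(O, p) = 10/9 - p/9 (h(O, p) = (-p + 10)/9 = (10 - p)/9 = 10/9 - p/9)
D(n) = 12 + 4*n
210171/D(-547) + (1*5480)/h(484, 132) = 210171/(12 + 4*(-547)) + (1*5480)/(10/9 - 1/9*132) = 210171/(12 - 2188) + 5480/(10/9 - 44/3) = 210171/(-2176) + 5480/(-122/9) = 210171*(-1/2176) + 5480*(-9/122) = -12363/128 - 24660/61 = -3910623/7808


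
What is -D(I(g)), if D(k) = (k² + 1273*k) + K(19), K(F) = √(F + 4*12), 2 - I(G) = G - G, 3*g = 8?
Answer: -2550 - √67 ≈ -2558.2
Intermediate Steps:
g = 8/3 (g = (⅓)*8 = 8/3 ≈ 2.6667)
I(G) = 2 (I(G) = 2 - (G - G) = 2 - 1*0 = 2 + 0 = 2)
K(F) = √(48 + F) (K(F) = √(F + 48) = √(48 + F))
D(k) = √67 + k² + 1273*k (D(k) = (k² + 1273*k) + √(48 + 19) = (k² + 1273*k) + √67 = √67 + k² + 1273*k)
-D(I(g)) = -(√67 + 2² + 1273*2) = -(√67 + 4 + 2546) = -(2550 + √67) = -2550 - √67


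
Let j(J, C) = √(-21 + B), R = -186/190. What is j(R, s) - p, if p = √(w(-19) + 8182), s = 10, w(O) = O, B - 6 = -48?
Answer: -3*√907 + 3*I*√7 ≈ -90.349 + 7.9373*I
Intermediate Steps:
B = -42 (B = 6 - 48 = -42)
R = -93/95 (R = -186*1/190 = -93/95 ≈ -0.97895)
j(J, C) = 3*I*√7 (j(J, C) = √(-21 - 42) = √(-63) = 3*I*√7)
p = 3*√907 (p = √(-19 + 8182) = √8163 = 3*√907 ≈ 90.349)
j(R, s) - p = 3*I*√7 - 3*√907 = -3*√907 + 3*I*√7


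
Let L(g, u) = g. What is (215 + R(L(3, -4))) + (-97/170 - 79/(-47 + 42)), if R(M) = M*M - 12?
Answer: 38629/170 ≈ 227.23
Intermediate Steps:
R(M) = -12 + M² (R(M) = M² - 12 = -12 + M²)
(215 + R(L(3, -4))) + (-97/170 - 79/(-47 + 42)) = (215 + (-12 + 3²)) + (-97/170 - 79/(-47 + 42)) = (215 + (-12 + 9)) + (-97*1/170 - 79/(-5)) = (215 - 3) + (-97/170 - 79*(-⅕)) = 212 + (-97/170 + 79/5) = 212 + 2589/170 = 38629/170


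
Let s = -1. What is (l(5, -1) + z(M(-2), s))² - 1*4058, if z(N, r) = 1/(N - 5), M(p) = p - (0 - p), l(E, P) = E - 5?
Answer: -328697/81 ≈ -4058.0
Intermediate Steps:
l(E, P) = -5 + E
M(p) = 2*p (M(p) = p - (-1)*p = p + p = 2*p)
z(N, r) = 1/(-5 + N)
(l(5, -1) + z(M(-2), s))² - 1*4058 = ((-5 + 5) + 1/(-5 + 2*(-2)))² - 1*4058 = (0 + 1/(-5 - 4))² - 4058 = (0 + 1/(-9))² - 4058 = (0 - ⅑)² - 4058 = (-⅑)² - 4058 = 1/81 - 4058 = -328697/81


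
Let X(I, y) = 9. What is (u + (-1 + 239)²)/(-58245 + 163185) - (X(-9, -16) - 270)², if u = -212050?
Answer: -1191462191/17490 ≈ -68123.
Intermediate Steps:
(u + (-1 + 239)²)/(-58245 + 163185) - (X(-9, -16) - 270)² = (-212050 + (-1 + 239)²)/(-58245 + 163185) - (9 - 270)² = (-212050 + 238²)/104940 - 1*(-261)² = (-212050 + 56644)*(1/104940) - 1*68121 = -155406*1/104940 - 68121 = -25901/17490 - 68121 = -1191462191/17490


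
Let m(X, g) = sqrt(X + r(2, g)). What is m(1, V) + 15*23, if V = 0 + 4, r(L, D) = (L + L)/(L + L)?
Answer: 345 + sqrt(2) ≈ 346.41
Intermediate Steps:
r(L, D) = 1 (r(L, D) = (2*L)/((2*L)) = (2*L)*(1/(2*L)) = 1)
V = 4
m(X, g) = sqrt(1 + X) (m(X, g) = sqrt(X + 1) = sqrt(1 + X))
m(1, V) + 15*23 = sqrt(1 + 1) + 15*23 = sqrt(2) + 345 = 345 + sqrt(2)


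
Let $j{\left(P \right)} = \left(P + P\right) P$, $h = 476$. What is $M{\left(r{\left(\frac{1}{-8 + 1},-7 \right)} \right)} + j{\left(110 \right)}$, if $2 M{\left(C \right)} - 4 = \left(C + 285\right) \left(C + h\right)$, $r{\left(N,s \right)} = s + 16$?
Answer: $95497$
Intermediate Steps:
$r{\left(N,s \right)} = 16 + s$
$j{\left(P \right)} = 2 P^{2}$ ($j{\left(P \right)} = 2 P P = 2 P^{2}$)
$M{\left(C \right)} = 2 + \frac{\left(285 + C\right) \left(476 + C\right)}{2}$ ($M{\left(C \right)} = 2 + \frac{\left(C + 285\right) \left(C + 476\right)}{2} = 2 + \frac{\left(285 + C\right) \left(476 + C\right)}{2}$)
$M{\left(r{\left(\frac{1}{-8 + 1},-7 \right)} \right)} + j{\left(110 \right)} = \left(67832 + \frac{\left(16 - 7\right)^{2}}{2} + \frac{761 \left(16 - 7\right)}{2}\right) + 2 \cdot 110^{2} = \left(67832 + \frac{9^{2}}{2} + \frac{761}{2} \cdot 9\right) + 2 \cdot 12100 = \left(67832 + \frac{1}{2} \cdot 81 + \frac{6849}{2}\right) + 24200 = \left(67832 + \frac{81}{2} + \frac{6849}{2}\right) + 24200 = 71297 + 24200 = 95497$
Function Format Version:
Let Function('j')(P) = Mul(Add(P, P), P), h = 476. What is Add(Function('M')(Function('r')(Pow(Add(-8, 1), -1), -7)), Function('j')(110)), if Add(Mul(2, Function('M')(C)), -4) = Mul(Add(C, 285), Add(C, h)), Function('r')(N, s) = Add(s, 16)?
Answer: 95497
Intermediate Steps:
Function('r')(N, s) = Add(16, s)
Function('j')(P) = Mul(2, Pow(P, 2)) (Function('j')(P) = Mul(Mul(2, P), P) = Mul(2, Pow(P, 2)))
Function('M')(C) = Add(2, Mul(Rational(1, 2), Add(285, C), Add(476, C))) (Function('M')(C) = Add(2, Mul(Rational(1, 2), Mul(Add(C, 285), Add(C, 476)))) = Add(2, Mul(Rational(1, 2), Mul(Add(285, C), Add(476, C)))) = Add(2, Mul(Rational(1, 2), Add(285, C), Add(476, C))))
Add(Function('M')(Function('r')(Pow(Add(-8, 1), -1), -7)), Function('j')(110)) = Add(Add(67832, Mul(Rational(1, 2), Pow(Add(16, -7), 2)), Mul(Rational(761, 2), Add(16, -7))), Mul(2, Pow(110, 2))) = Add(Add(67832, Mul(Rational(1, 2), Pow(9, 2)), Mul(Rational(761, 2), 9)), Mul(2, 12100)) = Add(Add(67832, Mul(Rational(1, 2), 81), Rational(6849, 2)), 24200) = Add(Add(67832, Rational(81, 2), Rational(6849, 2)), 24200) = Add(71297, 24200) = 95497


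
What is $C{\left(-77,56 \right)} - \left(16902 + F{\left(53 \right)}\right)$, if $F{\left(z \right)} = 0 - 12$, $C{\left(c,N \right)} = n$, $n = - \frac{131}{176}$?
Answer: $- \frac{2972771}{176} \approx -16891.0$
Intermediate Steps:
$n = - \frac{131}{176}$ ($n = \left(-131\right) \frac{1}{176} = - \frac{131}{176} \approx -0.74432$)
$C{\left(c,N \right)} = - \frac{131}{176}$
$F{\left(z \right)} = -12$ ($F{\left(z \right)} = 0 - 12 = -12$)
$C{\left(-77,56 \right)} - \left(16902 + F{\left(53 \right)}\right) = - \frac{131}{176} - 16890 = - \frac{2972771}{176}$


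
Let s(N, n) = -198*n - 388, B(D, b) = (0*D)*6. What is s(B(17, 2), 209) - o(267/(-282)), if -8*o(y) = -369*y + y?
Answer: -1961143/47 ≈ -41726.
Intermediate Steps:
B(D, b) = 0 (B(D, b) = 0*6 = 0)
s(N, n) = -388 - 198*n
o(y) = 46*y (o(y) = -(-369*y + y)/8 = -(-46)*y = 46*y)
s(B(17, 2), 209) - o(267/(-282)) = (-388 - 198*209) - 46*267/(-282) = (-388 - 41382) - 46*267*(-1/282) = -41770 - 46*(-89)/94 = -41770 - 1*(-2047/47) = -41770 + 2047/47 = -1961143/47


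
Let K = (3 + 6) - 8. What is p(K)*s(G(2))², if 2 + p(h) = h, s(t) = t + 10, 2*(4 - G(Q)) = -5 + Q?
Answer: -961/4 ≈ -240.25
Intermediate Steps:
G(Q) = 13/2 - Q/2 (G(Q) = 4 - (-5 + Q)/2 = 4 + (5/2 - Q/2) = 13/2 - Q/2)
s(t) = 10 + t
K = 1 (K = 9 - 8 = 1)
p(h) = -2 + h
p(K)*s(G(2))² = (-2 + 1)*(10 + (13/2 - ½*2))² = -(10 + (13/2 - 1))² = -(10 + 11/2)² = -(31/2)² = -1*961/4 = -961/4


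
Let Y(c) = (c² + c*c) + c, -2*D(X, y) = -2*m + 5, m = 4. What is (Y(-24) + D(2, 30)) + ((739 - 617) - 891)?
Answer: 721/2 ≈ 360.50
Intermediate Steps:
D(X, y) = 3/2 (D(X, y) = -(-2*4 + 5)/2 = -(-8 + 5)/2 = -½*(-3) = 3/2)
Y(c) = c + 2*c² (Y(c) = (c² + c²) + c = 2*c² + c = c + 2*c²)
(Y(-24) + D(2, 30)) + ((739 - 617) - 891) = (-24*(1 + 2*(-24)) + 3/2) + ((739 - 617) - 891) = (-24*(1 - 48) + 3/2) + (122 - 891) = (-24*(-47) + 3/2) - 769 = (1128 + 3/2) - 769 = 2259/2 - 769 = 721/2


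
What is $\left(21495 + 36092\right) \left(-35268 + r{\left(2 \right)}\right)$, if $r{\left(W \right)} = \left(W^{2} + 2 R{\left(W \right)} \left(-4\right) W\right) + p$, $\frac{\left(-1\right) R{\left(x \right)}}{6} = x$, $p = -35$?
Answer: $-2021706809$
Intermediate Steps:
$R{\left(x \right)} = - 6 x$
$r{\left(W \right)} = -35 + 49 W^{2}$ ($r{\left(W \right)} = \left(W^{2} + 2 \left(- 6 W\right) \left(-4\right) W\right) - 35 = \left(W^{2} + - 12 W \left(-4\right) W\right) - 35 = \left(W^{2} + 48 W W\right) - 35 = \left(W^{2} + 48 W^{2}\right) - 35 = 49 W^{2} - 35 = -35 + 49 W^{2}$)
$\left(21495 + 36092\right) \left(-35268 + r{\left(2 \right)}\right) = \left(21495 + 36092\right) \left(-35268 - \left(35 - 49 \cdot 2^{2}\right)\right) = 57587 \left(-35268 + \left(-35 + 49 \cdot 4\right)\right) = 57587 \left(-35268 + \left(-35 + 196\right)\right) = 57587 \left(-35268 + 161\right) = 57587 \left(-35107\right) = -2021706809$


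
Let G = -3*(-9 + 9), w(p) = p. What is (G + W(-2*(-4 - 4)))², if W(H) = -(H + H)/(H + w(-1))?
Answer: 1024/225 ≈ 4.5511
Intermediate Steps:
G = 0 (G = -3*0 = 0)
W(H) = -2*H/(-1 + H) (W(H) = -(H + H)/(H - 1) = -2*H/(-1 + H))
(G + W(-2*(-4 - 4)))² = (0 - 2*(-2*(-4 - 4))/(-1 - 2*(-4 - 4)))² = (0 - 2*(-2*(-8))/(-1 - 2*(-8)))² = (0 - 2*16/(-1 + 16))² = (0 - 2*16/15)² = (0 - 2*16*1/15)² = (0 - 32/15)² = (-32/15)² = 1024/225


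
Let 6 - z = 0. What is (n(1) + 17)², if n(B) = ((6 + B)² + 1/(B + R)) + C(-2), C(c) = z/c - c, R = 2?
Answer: 38416/9 ≈ 4268.4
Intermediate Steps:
z = 6 (z = 6 - 1*0 = 6 + 0 = 6)
C(c) = -c + 6/c (C(c) = 6/c - c = -c + 6/c)
n(B) = -1 + 1/(2 + B) + (6 + B)² (n(B) = ((6 + B)² + 1/(B + 2)) + (-1*(-2) + 6/(-2)) = ((6 + B)² + 1/(2 + B)) + (2 + 6*(-½)) = (1/(2 + B) + (6 + B)²) + (2 - 3) = (1/(2 + B) + (6 + B)²) - 1 = -1 + 1/(2 + B) + (6 + B)²)
(n(1) + 17)² = ((71 + 1³ + 14*1² + 59*1)/(2 + 1) + 17)² = ((71 + 1 + 14*1 + 59)/3 + 17)² = ((71 + 1 + 14 + 59)/3 + 17)² = ((⅓)*145 + 17)² = (145/3 + 17)² = (196/3)² = 38416/9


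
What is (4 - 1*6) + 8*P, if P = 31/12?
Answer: 56/3 ≈ 18.667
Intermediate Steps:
P = 31/12 (P = 31*(1/12) = 31/12 ≈ 2.5833)
(4 - 1*6) + 8*P = (4 - 1*6) + 8*(31/12) = (4 - 6) + 62/3 = -2 + 62/3 = 56/3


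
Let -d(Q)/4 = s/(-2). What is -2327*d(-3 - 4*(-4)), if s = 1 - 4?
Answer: 13962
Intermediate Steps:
s = -3
d(Q) = -6 (d(Q) = -(-12)/(-2) = -(-12)*(-1)/2 = -4*3/2 = -6)
-2327*d(-3 - 4*(-4)) = -2327*(-6) = 13962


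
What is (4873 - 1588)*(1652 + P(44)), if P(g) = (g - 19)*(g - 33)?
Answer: 6330195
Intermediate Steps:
P(g) = (-33 + g)*(-19 + g) (P(g) = (-19 + g)*(-33 + g) = (-33 + g)*(-19 + g))
(4873 - 1588)*(1652 + P(44)) = (4873 - 1588)*(1652 + (627 + 44**2 - 52*44)) = 3285*(1652 + (627 + 1936 - 2288)) = 3285*(1652 + 275) = 3285*1927 = 6330195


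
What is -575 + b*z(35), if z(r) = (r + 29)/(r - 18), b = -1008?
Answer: -74287/17 ≈ -4369.8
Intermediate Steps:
z(r) = (29 + r)/(-18 + r)
-575 + b*z(35) = -575 - 1008*(29 + 35)/(-18 + 35) = -575 - 1008*64/17 = -575 - 64512/17 = -74287/17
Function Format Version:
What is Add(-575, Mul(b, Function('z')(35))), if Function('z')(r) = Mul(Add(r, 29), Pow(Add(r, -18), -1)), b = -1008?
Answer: Rational(-74287, 17) ≈ -4369.8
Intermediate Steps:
Function('z')(r) = Mul(Pow(Add(-18, r), -1), Add(29, r)) (Function('z')(r) = Mul(Add(29, r), Pow(Add(-18, r), -1)) = Mul(Pow(Add(-18, r), -1), Add(29, r)))
Add(-575, Mul(b, Function('z')(35))) = Add(-575, Mul(-1008, Mul(Pow(Add(-18, 35), -1), Add(29, 35)))) = Add(-575, Mul(-1008, Mul(Pow(17, -1), 64))) = Add(-575, Mul(-1008, Mul(Rational(1, 17), 64))) = Add(-575, Mul(-1008, Rational(64, 17))) = Add(-575, Rational(-64512, 17)) = Rational(-74287, 17)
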